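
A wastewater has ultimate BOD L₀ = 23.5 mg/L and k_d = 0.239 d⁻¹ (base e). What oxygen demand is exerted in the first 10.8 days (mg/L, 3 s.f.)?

y ≈ 21.7 mg/L

y_t = L₀(1 − e^(−k_d t)) = 23.5 × (1 − e^(−0.239×10.8))
= 23.5 × (1 − 0.07568) = 23.5 × 0.9243 = 21.72 mg/L.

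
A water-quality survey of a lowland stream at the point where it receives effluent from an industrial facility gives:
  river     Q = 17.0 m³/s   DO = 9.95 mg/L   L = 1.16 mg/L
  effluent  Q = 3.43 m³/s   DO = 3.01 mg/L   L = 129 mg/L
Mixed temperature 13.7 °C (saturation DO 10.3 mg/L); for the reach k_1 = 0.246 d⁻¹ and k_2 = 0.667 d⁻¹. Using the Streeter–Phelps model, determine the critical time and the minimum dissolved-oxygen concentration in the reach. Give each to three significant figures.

t_c ≈ 2.08 d; minimum DO ≈ 5.30 mg/L

Mixed DO = (17.0×9.95 + 3.43×3.01)/(17.0+3.43) = 179.5/20.43 = 8.785 mg/L.
Mixed L₀ = (17.0×1.16 + 3.43×129)/(20.43) = 462.2/20.43 = 22.62 mg/L.
Initial deficit D₀ = C_s − DO₀ = 10.3 − 8.785 = 1.515 mg/L.
t_c = (1/0.4210) ln[(0.667/0.246)(1 − 1.515×0.4210/(0.246×22.62))] = 2.375 × ln(2.401) = 2.080 d.
D_c = (0.246/0.667) × 22.62 × e^(−0.246×2.080) = 0.3688 × 22.62 × 0.5995 = 5.002 mg/L.
Minimum DO = 10.3 − 5.002 = 5.298 mg/L.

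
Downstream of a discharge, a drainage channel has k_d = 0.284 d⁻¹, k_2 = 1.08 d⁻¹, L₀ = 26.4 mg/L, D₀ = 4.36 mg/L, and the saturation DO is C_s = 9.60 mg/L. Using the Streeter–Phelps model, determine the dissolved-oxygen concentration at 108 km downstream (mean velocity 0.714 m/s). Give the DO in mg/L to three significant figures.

DO ≈ 4.63 mg/L

Travel time t = x/v = 108 km / (0.714 m/s) = 108000 m / 0.714 m/s = 151300 s = 1.751 d.
k_d L₀/(k_2−k_d) = 0.284×26.4/(1.08−0.284) = 7.498/0.7960 = 9.419 mg/L.
e^(−k_d t) = e^(−0.284×1.751) = 0.6082; e^(−k_2 t) = e^(−1.08×1.751) = 0.1510.
D = 9.419 × (0.6082 − 0.1510) + 4.36 × 0.1510 = 4.307 + 0.6582 = 4.965 mg/L.
DO = C_s − D = 9.60 − 4.965 = 4.635 mg/L.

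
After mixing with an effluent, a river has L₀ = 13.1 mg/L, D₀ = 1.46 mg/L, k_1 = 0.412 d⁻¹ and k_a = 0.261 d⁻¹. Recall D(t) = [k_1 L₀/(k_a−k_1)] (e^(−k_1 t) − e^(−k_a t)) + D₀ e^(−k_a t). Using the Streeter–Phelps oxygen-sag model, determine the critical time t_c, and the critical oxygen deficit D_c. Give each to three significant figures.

t_c = [1/(k_a−k_1)] ln[(k_a/k_1)(1 − D₀(k_a−k_1)/(k_1 L₀))]
= [1/(0.261−0.412)] ln[(0.261/0.412)(1 − 1.46×-0.1510/(0.412×13.1))]
= (1/-0.1510) ln[0.6335 × 1.041] = -6.623 × ln(0.6594) = -6.623 × -0.4165 = 2.758 d.
D_c = (k_1/k_a) L₀ e^(−k_1 t_c) = (0.412/0.261) × 13.1 × e^(−0.412×2.758) = 1.579 × 13.1 × 0.3210 = 6.638 mg/L.

t_c ≈ 2.76 d; D_c ≈ 6.64 mg/L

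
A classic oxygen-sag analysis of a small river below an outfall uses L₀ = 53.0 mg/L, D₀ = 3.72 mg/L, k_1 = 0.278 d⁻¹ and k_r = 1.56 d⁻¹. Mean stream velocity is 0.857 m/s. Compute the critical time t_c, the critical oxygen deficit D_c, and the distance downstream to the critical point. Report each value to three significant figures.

At the critical point dD/dt = 0, so k_1 L₀ e^(−k_1 t) = k_r D. Substituting D(t) from the Streeter–Phelps equation and solving for t gives
t_c = ln[(k_r/k_1)(1 − D₀(k_r−k_1)/(k_1 L₀))] / (k_r−k_1).
Here k_r−k_1 = 1.282 d⁻¹ and 1 − D₀(k_r−k_1)/(k_1 L₀) = 1 − 3.72×1.282/(0.278×53.0) = 0.6763, so
t_c = ln(5.612 × 0.6763) / 1.282 = 1.334 / 1.282 = 1.040 d.
D_c = (k_1/k_r) L₀ e^(−k_1 t_c) = (0.278/1.56) × 53.0 × e^(−0.278×1.040) = 0.1782 × 53.0 × 0.7488 = 7.073 mg/L.
x_c = v t_c = 0.857 m/s × 1.040 d × 86400 s/d = 77030 m ≈ 77.0 km.

t_c ≈ 1.04 d; D_c ≈ 7.07 mg/L; x_c ≈ 77.0 km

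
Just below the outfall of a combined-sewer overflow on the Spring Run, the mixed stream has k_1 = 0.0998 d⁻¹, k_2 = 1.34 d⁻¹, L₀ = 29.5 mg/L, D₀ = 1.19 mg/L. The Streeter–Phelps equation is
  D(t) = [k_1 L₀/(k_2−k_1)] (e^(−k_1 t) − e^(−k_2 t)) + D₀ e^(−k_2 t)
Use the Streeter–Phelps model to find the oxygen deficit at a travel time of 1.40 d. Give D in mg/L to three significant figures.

D ≈ 1.88 mg/L

k_1 L₀/(k_2−k_1) = 0.0998×29.5/(1.34−0.0998) = 2.944/1.240 = 2.374 mg/L.
e^(−k_1 t) = e^(−0.0998×1.400) = 0.8696; e^(−k_2 t) = e^(−1.34×1.400) = 0.1532.
D = 2.374 × (0.8696 − 0.1532) + 1.19 × 0.1532 = 1.701 + 0.1823 = 1.883 mg/L.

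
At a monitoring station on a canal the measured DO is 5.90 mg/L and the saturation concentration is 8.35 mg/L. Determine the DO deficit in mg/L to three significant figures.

D = C_s − C = 8.35 − 5.90 = 2.45 mg/L.

D ≈ 2.45 mg/L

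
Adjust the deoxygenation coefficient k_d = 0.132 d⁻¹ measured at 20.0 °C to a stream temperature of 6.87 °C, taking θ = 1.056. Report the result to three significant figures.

k_d(T₂) = k_d(T₁) · θ^(T₂−T₁) = 0.132 × 1.056^(6.87−20.0)
= 0.132 × 1.056^-13.1 = 0.132 × 0.4890 = 0.06455 d⁻¹.

k_d ≈ 0.0645 d⁻¹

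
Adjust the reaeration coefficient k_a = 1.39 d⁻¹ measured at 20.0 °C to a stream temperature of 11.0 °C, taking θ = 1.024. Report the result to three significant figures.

k_a ≈ 1.12 d⁻¹

k_a(T₂) = k_a(T₁) · θ^(T₂−T₁) = 1.39 × 1.024^(11.0−20.0)
= 1.39 × 1.024^-9.00 = 1.39 × 0.8078 = 1.123 d⁻¹.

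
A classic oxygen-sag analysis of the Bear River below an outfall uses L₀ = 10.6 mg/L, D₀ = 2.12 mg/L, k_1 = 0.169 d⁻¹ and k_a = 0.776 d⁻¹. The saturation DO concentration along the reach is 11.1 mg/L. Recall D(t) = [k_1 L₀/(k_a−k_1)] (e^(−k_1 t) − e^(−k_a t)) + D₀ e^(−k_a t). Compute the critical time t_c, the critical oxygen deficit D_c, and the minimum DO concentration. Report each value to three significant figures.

t_c ≈ 0.424 d; D_c ≈ 2.15 mg/L; min DO ≈ 8.95 mg/L

t_c = [1/(k_a−k_1)] ln[(k_a/k_1)(1 − D₀(k_a−k_1)/(k_1 L₀))]
= [1/(0.776−0.169)] ln[(0.776/0.169)(1 − 2.12×0.6070/(0.169×10.6))]
= (1/0.6070) ln[4.592 × 0.2817] = 1.647 × ln(1.293) = 1.647 × 0.2572 = 0.4237 d.
L(t_c) = L₀ e^(−k_1 t_c) = 10.6 × 0.9309 = 9.868 mg/L, and at the critical point k_a D_c = k_1 L, so D_c = (0.169/0.776) × 9.868 = 2.149 mg/L.
Minimum DO = C_s − D_c = 11.1 − 2.149 = 8.951 mg/L.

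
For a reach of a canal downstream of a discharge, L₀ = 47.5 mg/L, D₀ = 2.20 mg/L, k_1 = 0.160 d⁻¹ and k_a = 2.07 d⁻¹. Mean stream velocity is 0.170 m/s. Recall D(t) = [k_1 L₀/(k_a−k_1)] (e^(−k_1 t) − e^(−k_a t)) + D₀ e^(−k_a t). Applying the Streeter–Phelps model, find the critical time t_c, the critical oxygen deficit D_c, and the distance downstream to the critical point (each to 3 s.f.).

At the critical point dD/dt = 0, so k_1 L₀ e^(−k_1 t) = k_a D. Substituting D(t) from the Streeter–Phelps equation and solving for t gives
t_c = ln[(k_a/k_1)(1 − D₀(k_a−k_1)/(k_1 L₀))] / (k_a−k_1).
Here k_a−k_1 = 1.910 d⁻¹ and 1 − D₀(k_a−k_1)/(k_1 L₀) = 1 − 2.20×1.910/(0.160×47.5) = 0.4471, so
t_c = ln(12.94 × 0.4471) / 1.910 = 1.755 / 1.910 = 0.9189 d.
D_c = (k_1/k_a) L₀ e^(−k_1 t_c) = (0.160/2.07) × 47.5 × e^(−0.160×0.9189) = 0.07729 × 47.5 × 0.8633 = 3.169 mg/L.
x_c = v t_c = 0.170 m/s × 0.9189 d × 86400 s/d = 13500 m ≈ 13.5 km.

t_c ≈ 0.919 d; D_c ≈ 3.17 mg/L; x_c ≈ 13.5 km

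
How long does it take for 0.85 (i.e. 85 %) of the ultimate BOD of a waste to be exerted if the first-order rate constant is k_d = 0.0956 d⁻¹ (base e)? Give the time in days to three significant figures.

t ≈ 19.8 d

y/L₀ = 1 − e^(−k_d t) = 0.85 ⇒ e^(−k_d t) = 0.150
t = −ln(0.150) / 0.0956 = 1.897 / 0.0956 = 19.84 d.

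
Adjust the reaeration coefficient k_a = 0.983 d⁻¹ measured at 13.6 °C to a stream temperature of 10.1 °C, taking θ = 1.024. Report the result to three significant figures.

k_a ≈ 0.905 d⁻¹

k_a(T₂) = k_a(T₁) · θ^(T₂−T₁) = 0.983 × 1.024^(10.1−13.6)
= 0.983 × 1.024^-3.50 = 0.983 × 0.9203 = 0.9047 d⁻¹.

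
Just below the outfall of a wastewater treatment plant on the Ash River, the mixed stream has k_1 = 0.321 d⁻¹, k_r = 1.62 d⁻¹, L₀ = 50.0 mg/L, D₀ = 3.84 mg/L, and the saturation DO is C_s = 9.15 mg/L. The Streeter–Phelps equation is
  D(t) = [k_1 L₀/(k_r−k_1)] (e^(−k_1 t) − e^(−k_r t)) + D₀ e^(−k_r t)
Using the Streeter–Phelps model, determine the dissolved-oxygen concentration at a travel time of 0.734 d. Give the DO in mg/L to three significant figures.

k_1 L₀/(k_r−k_1) = 0.321×50.0/(1.62−0.321) = 16.05/1.299 = 12.36 mg/L.
e^(−k_1 t) = e^(−0.321×0.7340) = 0.7901; e^(−k_r t) = e^(−1.62×0.7340) = 0.3045.
D = 12.36 × (0.7901 − 0.3045) + 3.84 × 0.3045 = 6.000 + 1.169 = 7.169 mg/L.
DO = C_s − D = 9.15 − 7.169 = 1.981 mg/L.

DO ≈ 1.98 mg/L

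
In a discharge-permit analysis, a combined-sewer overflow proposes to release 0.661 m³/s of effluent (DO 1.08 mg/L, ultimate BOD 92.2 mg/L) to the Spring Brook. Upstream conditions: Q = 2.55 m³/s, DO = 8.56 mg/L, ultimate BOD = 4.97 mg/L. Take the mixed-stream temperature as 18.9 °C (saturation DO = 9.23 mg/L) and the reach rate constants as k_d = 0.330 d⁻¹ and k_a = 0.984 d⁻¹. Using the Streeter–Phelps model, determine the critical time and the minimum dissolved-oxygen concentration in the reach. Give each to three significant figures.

Mixed DO = (2.55×8.56 + 0.661×1.08)/(2.55+0.661) = 22.54/3.211 = 7.020 mg/L.
Mixed L₀ = (2.55×4.97 + 0.661×92.2)/(3.211) = 73.62/3.211 = 22.93 mg/L.
Initial deficit D₀ = C_s − DO₀ = 9.23 − 7.020 = 2.210 mg/L.
t_c = (1/0.6540) ln[(0.984/0.330)(1 − 2.210×0.6540/(0.330×22.93))] = 1.529 × ln(2.412) = 1.346 d.
D_c = (0.330/0.984) × 22.93 × e^(−0.330×1.346) = 0.3354 × 22.93 × 0.6413 = 4.931 mg/L.
Minimum DO = 9.23 − 4.931 = 4.299 mg/L.

t_c ≈ 1.35 d; minimum DO ≈ 4.30 mg/L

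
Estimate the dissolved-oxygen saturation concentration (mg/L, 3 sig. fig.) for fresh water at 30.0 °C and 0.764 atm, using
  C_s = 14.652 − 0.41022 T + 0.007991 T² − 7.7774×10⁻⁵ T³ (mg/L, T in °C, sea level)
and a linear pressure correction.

At sea level: C_s = 14.652 − 0.41022×30.0 + 0.007991×30.0² − 7.7774×10⁻⁵×30.0³ = 7.437 mg/L.
Pressure correction: C_s' = 7.437 × 0.764 = 5.682 mg/L.

C_s ≈ 5.68 mg/L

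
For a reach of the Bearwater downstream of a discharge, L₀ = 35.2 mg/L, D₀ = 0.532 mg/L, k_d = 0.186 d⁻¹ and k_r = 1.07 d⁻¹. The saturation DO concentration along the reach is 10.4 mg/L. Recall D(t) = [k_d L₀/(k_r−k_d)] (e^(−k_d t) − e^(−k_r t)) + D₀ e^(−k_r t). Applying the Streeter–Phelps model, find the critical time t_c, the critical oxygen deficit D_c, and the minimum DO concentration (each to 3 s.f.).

t_c ≈ 1.89 d; D_c ≈ 4.30 mg/L; min DO ≈ 6.10 mg/L

t_c = [1/(k_r−k_d)] ln[(k_r/k_d)(1 − D₀(k_r−k_d)/(k_d L₀))]
= [1/(1.07−0.186)] ln[(1.07/0.186)(1 − 0.532×0.8840/(0.186×35.2))]
= (1/0.8840) ln[5.753 × 0.9282] = 1.131 × ln(5.339) = 1.131 × 1.675 = 1.895 d.
D_c = (k_d/k_r) L₀ e^(−k_d t_c) = (0.186/1.07) × 35.2 × e^(−0.186×1.895) = 0.1738 × 35.2 × 0.7030 = 4.301 mg/L.
Minimum DO = C_s − D_c = 10.4 − 4.301 = 6.099 mg/L.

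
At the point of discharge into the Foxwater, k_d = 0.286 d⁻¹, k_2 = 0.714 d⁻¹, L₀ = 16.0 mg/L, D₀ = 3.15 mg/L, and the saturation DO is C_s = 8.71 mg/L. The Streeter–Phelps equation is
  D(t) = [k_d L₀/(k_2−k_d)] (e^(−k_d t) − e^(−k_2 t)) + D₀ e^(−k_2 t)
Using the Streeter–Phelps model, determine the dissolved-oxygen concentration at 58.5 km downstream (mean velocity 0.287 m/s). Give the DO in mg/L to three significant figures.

Travel time t = x/v = 58.5 km / (0.287 m/s) = 58500 m / 0.287 m/s = 203800 s = 2.359 d.
k_d L₀/(k_2−k_d) = 0.286×16.0/(0.714−0.286) = 4.576/0.4280 = 10.69 mg/L.
e^(−k_d t) = e^(−0.286×2.359) = 0.5093; e^(−k_2 t) = e^(−0.714×2.359) = 0.1855.
D = 10.69 × (0.5093 − 0.1855) + 3.15 × 0.1855 = 3.461 + 0.5845 = 4.046 mg/L.
DO = C_s − D = 8.71 − 4.046 = 4.664 mg/L.

DO ≈ 4.66 mg/L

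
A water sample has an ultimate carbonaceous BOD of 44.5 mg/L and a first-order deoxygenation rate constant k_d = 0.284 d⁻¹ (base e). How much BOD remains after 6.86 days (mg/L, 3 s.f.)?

L ≈ 6.34 mg/L

L_t = L₀ e^(−k_d t) = 44.5 × e^(−0.284×6.86) = 44.5 × 0.1425 = 6.342 mg/L.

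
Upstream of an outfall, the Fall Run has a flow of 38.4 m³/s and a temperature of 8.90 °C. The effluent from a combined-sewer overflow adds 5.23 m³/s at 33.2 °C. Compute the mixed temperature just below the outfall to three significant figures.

11.8 °C

Flow-weighted mixing: C = (Q_r C_r + Q_w C_w)/(Q_r + Q_w)
= (38.4×8.90 + 5.23×33.2)/(38.4 + 5.23) = 515.4/43.63 = 11.81 °C.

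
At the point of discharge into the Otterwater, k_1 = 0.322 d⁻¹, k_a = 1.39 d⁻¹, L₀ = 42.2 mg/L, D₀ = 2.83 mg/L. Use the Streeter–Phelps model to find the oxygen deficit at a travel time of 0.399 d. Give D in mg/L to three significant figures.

k_1 L₀/(k_a−k_1) = 0.322×42.2/(1.39−0.322) = 13.59/1.068 = 12.72 mg/L.
e^(−k_1 t) = e^(−0.322×0.3990) = 0.8794; e^(−k_a t) = e^(−1.39×0.3990) = 0.5743.
D = 12.72 × (0.8794 − 0.5743) + 2.83 × 0.5743 = 3.882 + 1.625 = 5.508 mg/L.

D ≈ 5.51 mg/L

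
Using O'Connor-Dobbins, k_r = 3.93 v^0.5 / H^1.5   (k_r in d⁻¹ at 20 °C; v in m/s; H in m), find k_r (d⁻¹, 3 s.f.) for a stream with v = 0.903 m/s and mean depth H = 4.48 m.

k_r ≈ 0.394 d⁻¹

k_r = 3.93 × 0.903^0.5 / 4.48^1.5 = 3.93 × 0.9503 / 9.482 = 0.3938 d⁻¹.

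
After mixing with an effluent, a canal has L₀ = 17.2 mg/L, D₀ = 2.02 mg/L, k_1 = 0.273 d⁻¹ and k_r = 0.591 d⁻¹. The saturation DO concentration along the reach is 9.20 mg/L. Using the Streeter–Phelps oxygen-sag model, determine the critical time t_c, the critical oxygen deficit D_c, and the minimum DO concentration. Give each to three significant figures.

t_c = [1/(k_r−k_1)] ln[(k_r/k_1)(1 − D₀(k_r−k_1)/(k_1 L₀))]
= [1/(0.591−0.273)] ln[(0.591/0.273)(1 − 2.02×0.3180/(0.273×17.2))]
= (1/0.3180) ln[2.165 × 0.8632] = 3.145 × ln(1.869) = 3.145 × 0.6252 = 1.966 d.
D_c = (k_1/k_r) L₀ e^(−k_1 t_c) = (0.273/0.591) × 17.2 × e^(−0.273×1.966) = 0.4619 × 17.2 × 0.5846 = 4.645 mg/L.
Minimum DO = C_s − D_c = 9.20 − 4.645 = 4.555 mg/L.

t_c ≈ 1.97 d; D_c ≈ 4.65 mg/L; min DO ≈ 4.55 mg/L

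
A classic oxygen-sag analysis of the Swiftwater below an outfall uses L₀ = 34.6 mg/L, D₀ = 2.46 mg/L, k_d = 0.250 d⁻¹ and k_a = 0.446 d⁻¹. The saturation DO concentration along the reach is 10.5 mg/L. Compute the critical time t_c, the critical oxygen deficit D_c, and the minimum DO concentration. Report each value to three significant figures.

t_c ≈ 2.66 d; D_c ≈ 9.97 mg/L; min DO ≈ 0.528 mg/L

With k_a/k_d = 1.784 and 1 − D₀(k_a−k_d)/(k_d L₀) = 0.9443,
t_c = ln(1.784 × 0.9443) / (0.446 − 0.250) = ln(1.685) / 0.1960 = 0.5215/0.1960 = 2.661 d.
D_c = (k_d/k_a) L₀ e^(−k_d t_c) = (0.250/0.446) × 34.6 × e^(−0.250×2.661) = 0.5605 × 34.6 × 0.5142 = 9.972 mg/L.
Minimum DO = C_s − D_c = 10.5 − 9.972 = 0.5277 mg/L.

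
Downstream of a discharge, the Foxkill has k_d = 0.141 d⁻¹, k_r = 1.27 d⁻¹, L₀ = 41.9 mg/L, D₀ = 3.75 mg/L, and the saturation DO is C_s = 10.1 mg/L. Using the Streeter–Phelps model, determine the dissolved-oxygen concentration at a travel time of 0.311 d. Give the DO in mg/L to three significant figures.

DO ≈ 6.09 mg/L

k_d L₀/(k_r−k_d) = 0.141×41.9/(1.27−0.141) = 5.908/1.129 = 5.233 mg/L.
e^(−k_d t) = e^(−0.141×0.3110) = 0.9571; e^(−k_r t) = e^(−1.27×0.3110) = 0.6737.
D = 5.233 × (0.9571 − 0.6737) + 3.75 × 0.6737 = 1.483 + 2.526 = 4.009 mg/L.
DO = C_s − D = 10.1 − 4.009 = 6.091 mg/L.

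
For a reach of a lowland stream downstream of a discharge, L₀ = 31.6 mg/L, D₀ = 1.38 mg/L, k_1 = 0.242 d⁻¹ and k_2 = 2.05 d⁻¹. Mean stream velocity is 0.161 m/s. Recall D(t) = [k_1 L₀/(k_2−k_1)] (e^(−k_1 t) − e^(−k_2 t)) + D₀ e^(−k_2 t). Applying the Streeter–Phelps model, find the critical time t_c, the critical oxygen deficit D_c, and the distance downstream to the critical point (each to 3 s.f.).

At the critical point dD/dt = 0, so k_1 L₀ e^(−k_1 t) = k_2 D. Substituting D(t) from the Streeter–Phelps equation and solving for t gives
t_c = ln[(k_2/k_1)(1 − D₀(k_2−k_1)/(k_1 L₀))] / (k_2−k_1).
Here k_2−k_1 = 1.808 d⁻¹ and 1 − D₀(k_2−k_1)/(k_1 L₀) = 1 − 1.38×1.808/(0.242×31.6) = 0.6737, so
t_c = ln(8.471 × 0.6737) / 1.808 = 1.742 / 1.808 = 0.9633 d.
L(t_c) = L₀ e^(−k_1 t_c) = 31.6 × 0.7921 = 25.03 mg/L, and at the critical point k_2 D_c = k_1 L, so D_c = (0.242/2.05) × 25.03 = 2.955 mg/L.
x_c = v t_c = 0.161 m/s × 0.9633 d × 86400 s/d = 13400 m ≈ 13.4 km.

t_c ≈ 0.963 d; D_c ≈ 2.95 mg/L; x_c ≈ 13.4 km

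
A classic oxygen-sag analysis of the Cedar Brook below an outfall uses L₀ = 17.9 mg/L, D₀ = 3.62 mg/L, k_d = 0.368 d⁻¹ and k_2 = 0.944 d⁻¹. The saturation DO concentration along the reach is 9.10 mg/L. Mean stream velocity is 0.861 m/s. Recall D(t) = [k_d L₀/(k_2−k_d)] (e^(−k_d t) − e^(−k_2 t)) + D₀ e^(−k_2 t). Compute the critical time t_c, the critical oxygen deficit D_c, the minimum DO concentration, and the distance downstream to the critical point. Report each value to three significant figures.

t_c = [1/(k_2−k_d)] ln[(k_2/k_d)(1 − D₀(k_2−k_d)/(k_d L₀))]
= [1/(0.944−0.368)] ln[(0.944/0.368)(1 − 3.62×0.5760/(0.368×17.9))]
= (1/0.5760) ln[2.565 × 0.6835] = 1.736 × ln(1.753) = 1.736 × 0.5615 = 0.9747 d.
L(t_c) = L₀ e^(−k_d t_c) = 17.9 × 0.6986 = 12.50 mg/L, and at the critical point k_2 D_c = k_d L, so D_c = (0.368/0.944) × 12.50 = 4.875 mg/L.
Minimum DO = C_s − D_c = 9.10 − 4.875 = 4.225 mg/L.
x_c = v t_c = 0.861 m/s × 0.9747 d × 86400 s/d = 72510 m ≈ 72.5 km.

t_c ≈ 0.975 d; D_c ≈ 4.87 mg/L; min DO ≈ 4.23 mg/L; x_c ≈ 72.5 km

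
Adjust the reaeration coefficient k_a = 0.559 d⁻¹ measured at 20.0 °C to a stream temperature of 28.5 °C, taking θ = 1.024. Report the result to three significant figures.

k_a ≈ 0.684 d⁻¹

k_a(T₂) = k_a(T₁) · θ^(T₂−T₁) = 0.559 × 1.024^(28.5−20.0)
= 0.559 × 1.024^8.50 = 0.559 × 1.223 = 0.6839 d⁻¹.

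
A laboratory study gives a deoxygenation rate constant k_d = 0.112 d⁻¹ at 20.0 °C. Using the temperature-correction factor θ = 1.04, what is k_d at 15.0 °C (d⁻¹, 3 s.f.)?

k_d ≈ 0.0921 d⁻¹

k_d(T₂) = k_d(T₁) · θ^(T₂−T₁) = 0.112 × 1.04^(15.0−20.0)
= 0.112 × 1.04^-5.00 = 0.112 × 0.8219 = 0.09206 d⁻¹.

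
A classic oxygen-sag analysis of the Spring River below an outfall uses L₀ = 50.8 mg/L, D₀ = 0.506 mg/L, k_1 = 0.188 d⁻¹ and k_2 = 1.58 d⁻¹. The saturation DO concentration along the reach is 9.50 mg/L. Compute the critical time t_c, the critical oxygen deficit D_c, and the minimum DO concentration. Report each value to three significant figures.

t_c ≈ 1.47 d; D_c ≈ 4.58 mg/L; min DO ≈ 4.92 mg/L

With k_2/k_1 = 8.404 and 1 − D₀(k_2−k_1)/(k_1 L₀) = 0.9262,
t_c = ln(8.404 × 0.9262) / (1.58 − 0.188) = ln(7.784) / 1.392 = 2.052/1.392 = 1.474 d.
D_c = (k_1/k_2) L₀ e^(−k_1 t_c) = (0.188/1.58) × 50.8 × e^(−0.188×1.474) = 0.1190 × 50.8 × 0.7579 = 4.581 mg/L.
Minimum DO = C_s − D_c = 9.50 − 4.581 = 4.919 mg/L.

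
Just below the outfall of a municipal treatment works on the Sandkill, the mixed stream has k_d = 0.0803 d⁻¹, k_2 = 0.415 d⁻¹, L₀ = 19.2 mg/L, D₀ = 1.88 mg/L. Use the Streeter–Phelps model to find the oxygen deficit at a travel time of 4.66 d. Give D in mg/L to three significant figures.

D ≈ 2.77 mg/L

k_d L₀/(k_2−k_d) = 0.0803×19.2/(0.415−0.0803) = 1.542/0.3347 = 4.606 mg/L.
e^(−k_d t) = e^(−0.0803×4.660) = 0.6878; e^(−k_2 t) = e^(−0.415×4.660) = 0.1446.
D = 4.606 × (0.6878 − 0.1446) + 1.88 × 0.1446 = 2.502 + 0.2718 = 2.774 mg/L.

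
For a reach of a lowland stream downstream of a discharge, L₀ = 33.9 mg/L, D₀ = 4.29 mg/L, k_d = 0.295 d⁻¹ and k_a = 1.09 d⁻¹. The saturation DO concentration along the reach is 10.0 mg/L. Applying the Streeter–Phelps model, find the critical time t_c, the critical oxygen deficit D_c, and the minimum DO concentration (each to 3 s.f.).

t_c ≈ 1.12 d; D_c ≈ 6.59 mg/L; min DO ≈ 3.41 mg/L

t_c = [1/(k_a−k_d)] ln[(k_a/k_d)(1 − D₀(k_a−k_d)/(k_d L₀))]
= [1/(1.09−0.295)] ln[(1.09/0.295)(1 − 4.29×0.7950/(0.295×33.9))]
= (1/0.7950) ln[3.695 × 0.6590] = 1.258 × ln(2.435) = 1.258 × 0.8899 = 1.119 d.
L(t_c) = L₀ e^(−k_d t_c) = 33.9 × 0.7188 = 24.37 mg/L, and at the critical point k_a D_c = k_d L, so D_c = (0.295/1.09) × 24.37 = 6.595 mg/L.
Minimum DO = C_s − D_c = 10.0 − 6.595 = 3.405 mg/L.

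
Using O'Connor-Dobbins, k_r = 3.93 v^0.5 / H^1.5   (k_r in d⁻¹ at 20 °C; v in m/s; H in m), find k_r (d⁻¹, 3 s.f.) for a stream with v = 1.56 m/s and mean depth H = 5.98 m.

k_r = 3.93 × 1.56^0.5 / 5.98^1.5 = 3.93 × 1.249 / 14.62 = 0.3357 d⁻¹.

k_r ≈ 0.336 d⁻¹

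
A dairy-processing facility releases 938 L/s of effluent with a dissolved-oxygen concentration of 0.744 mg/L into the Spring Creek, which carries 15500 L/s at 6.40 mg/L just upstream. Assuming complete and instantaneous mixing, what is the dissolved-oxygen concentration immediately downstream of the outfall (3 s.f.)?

Flow-weighted mixing: C = (Q_r C_r + Q_w C_w)/(Q_r + Q_w)
= (15500×6.40 + 938×0.744)/(15500 + 938) = 99900/16440 = 6.077 mg/L.

6.08 mg/L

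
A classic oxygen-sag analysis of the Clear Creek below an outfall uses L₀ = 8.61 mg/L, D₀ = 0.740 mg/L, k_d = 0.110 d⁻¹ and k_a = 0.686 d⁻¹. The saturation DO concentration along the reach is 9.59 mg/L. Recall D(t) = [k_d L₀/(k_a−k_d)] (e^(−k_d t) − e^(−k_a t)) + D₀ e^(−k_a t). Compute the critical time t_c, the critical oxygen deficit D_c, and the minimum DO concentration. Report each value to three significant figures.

t_c ≈ 2.14 d; D_c ≈ 1.09 mg/L; min DO ≈ 8.50 mg/L

t_c = [1/(k_a−k_d)] ln[(k_a/k_d)(1 − D₀(k_a−k_d)/(k_d L₀))]
= [1/(0.686−0.110)] ln[(0.686/0.110)(1 − 0.740×0.5760/(0.110×8.61))]
= (1/0.5760) ln[6.236 × 0.5500] = 1.736 × ln(3.430) = 1.736 × 1.232 = 2.140 d.
L(t_c) = L₀ e^(−k_d t_c) = 8.61 × 0.7903 = 6.804 mg/L, and at the critical point k_a D_c = k_d L, so D_c = (0.110/0.686) × 6.804 = 1.091 mg/L.
Minimum DO = C_s − D_c = 9.59 − 1.091 = 8.499 mg/L.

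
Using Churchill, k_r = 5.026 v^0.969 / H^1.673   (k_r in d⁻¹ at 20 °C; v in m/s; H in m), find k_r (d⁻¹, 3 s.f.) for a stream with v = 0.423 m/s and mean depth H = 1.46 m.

k_r ≈ 1.16 d⁻¹

k_r = 5.026 × 0.423^0.969 / 1.46^1.673 = 5.026 × 0.4344 / 1.883 = 1.159 d⁻¹.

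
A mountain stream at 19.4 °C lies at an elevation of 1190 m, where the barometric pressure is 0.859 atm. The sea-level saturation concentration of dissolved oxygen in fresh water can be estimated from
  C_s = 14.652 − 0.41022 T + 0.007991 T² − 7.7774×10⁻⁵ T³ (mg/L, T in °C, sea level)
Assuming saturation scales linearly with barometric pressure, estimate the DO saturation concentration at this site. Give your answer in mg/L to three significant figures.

At sea level: C_s = 14.652 − 0.41022×19.4 + 0.007991×19.4² − 7.7774×10⁻⁵×19.4³ = 9.133 mg/L.
Pressure correction: C_s' = 9.133 × 0.859 = 7.846 mg/L.

C_s ≈ 7.85 mg/L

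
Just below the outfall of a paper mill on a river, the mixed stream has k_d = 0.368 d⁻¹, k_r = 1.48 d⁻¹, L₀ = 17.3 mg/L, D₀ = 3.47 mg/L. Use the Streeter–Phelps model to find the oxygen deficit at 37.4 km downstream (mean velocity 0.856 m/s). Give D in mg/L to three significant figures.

D ≈ 3.69 mg/L

Travel time t = x/v = 37.4 km / (0.856 m/s) = 37400 m / 0.856 m/s = 43690 s = 0.5057 d.
k_d L₀/(k_r−k_d) = 0.368×17.3/(1.48−0.368) = 6.366/1.112 = 5.725 mg/L.
e^(−k_d t) = e^(−0.368×0.5057) = 0.8302; e^(−k_r t) = e^(−1.48×0.5057) = 0.4731.
D = 5.725 × (0.8302 − 0.4731) + 3.47 × 0.4731 = 2.044 + 1.642 = 3.686 mg/L.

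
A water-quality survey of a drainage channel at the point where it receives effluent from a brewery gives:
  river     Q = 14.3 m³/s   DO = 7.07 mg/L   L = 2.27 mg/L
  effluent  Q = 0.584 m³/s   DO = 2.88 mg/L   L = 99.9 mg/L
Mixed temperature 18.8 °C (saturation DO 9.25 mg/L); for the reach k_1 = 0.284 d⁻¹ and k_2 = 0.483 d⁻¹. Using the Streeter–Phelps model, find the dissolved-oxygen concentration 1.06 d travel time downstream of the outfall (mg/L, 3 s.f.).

Mixed DO = (14.3×7.07 + 0.584×2.88)/(14.3+0.584) = 102.8/14.88 = 6.906 mg/L.
Mixed L₀ = (14.3×2.27 + 0.584×99.9)/(14.88) = 90.80/14.88 = 6.101 mg/L.
Initial deficit D₀ = C_s − DO₀ = 9.25 − 6.906 = 2.344 mg/L.
D(1.06) = [0.284×6.101/(0.483−0.284)](e^(−0.284×1.06) − e^(−0.483×1.06)) + 2.344 e^(−0.483×1.06)
= 8.707 × (0.7400 − 0.5993) + 2.344 × 0.5993 = 2.630 mg/L.
DO = 9.25 − 2.630 = 6.620 mg/L.

DO ≈ 6.62 mg/L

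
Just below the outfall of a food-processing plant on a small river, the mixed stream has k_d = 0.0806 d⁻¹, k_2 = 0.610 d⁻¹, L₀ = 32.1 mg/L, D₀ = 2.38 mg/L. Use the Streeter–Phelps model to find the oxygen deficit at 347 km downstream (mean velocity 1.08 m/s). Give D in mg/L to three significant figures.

Travel time t = x/v = 347 km / (1.08 m/s) = 347000 m / 1.08 m/s = 321300 s = 3.719 d.
k_d L₀/(k_2−k_d) = 0.0806×32.1/(0.610−0.0806) = 2.587/0.5294 = 4.887 mg/L.
e^(−k_d t) = e^(−0.0806×3.719) = 0.7410; e^(−k_2 t) = e^(−0.610×3.719) = 0.1035.
D = 4.887 × (0.7410 − 0.1035) + 2.38 × 0.1035 = 3.116 + 0.2463 = 3.362 mg/L.

D ≈ 3.36 mg/L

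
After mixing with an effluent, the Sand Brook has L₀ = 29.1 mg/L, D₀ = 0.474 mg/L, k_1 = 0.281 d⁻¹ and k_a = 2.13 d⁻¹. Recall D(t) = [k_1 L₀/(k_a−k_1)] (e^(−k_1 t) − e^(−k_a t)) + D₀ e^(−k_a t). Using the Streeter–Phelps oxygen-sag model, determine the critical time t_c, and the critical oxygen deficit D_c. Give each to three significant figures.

t_c ≈ 1.03 d; D_c ≈ 2.87 mg/L

t_c = [1/(k_a−k_1)] ln[(k_a/k_1)(1 − D₀(k_a−k_1)/(k_1 L₀))]
= [1/(2.13−0.281)] ln[(2.13/0.281)(1 − 0.474×1.849/(0.281×29.1))]
= (1/1.849) ln[7.580 × 0.8928] = 0.5408 × ln(6.768) = 0.5408 × 1.912 = 1.034 d.
D_c = (k_1/k_a) L₀ e^(−k_1 t_c) = (0.281/2.13) × 29.1 × e^(−0.281×1.034) = 0.1319 × 29.1 × 0.7478 = 2.871 mg/L.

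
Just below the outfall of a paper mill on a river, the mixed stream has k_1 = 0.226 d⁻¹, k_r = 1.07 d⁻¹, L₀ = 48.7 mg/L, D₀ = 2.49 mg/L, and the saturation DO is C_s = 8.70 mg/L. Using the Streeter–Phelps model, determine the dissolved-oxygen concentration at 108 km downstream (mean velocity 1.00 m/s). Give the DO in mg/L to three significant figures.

Travel time t = x/v = 108 km / (1.00 m/s) = 108000 m / 1.00 m/s = 108000 s = 1.250 d.
k_1 L₀/(k_r−k_1) = 0.226×48.7/(1.07−0.226) = 11.01/0.8440 = 13.04 mg/L.
e^(−k_1 t) = e^(−0.226×1.250) = 0.7539; e^(−k_r t) = e^(−1.07×1.250) = 0.2625.
D = 13.04 × (0.7539 − 0.2625) + 2.49 × 0.2625 = 6.408 + 0.6536 = 7.062 mg/L.
DO = C_s − D = 8.70 − 7.062 = 1.638 mg/L.

DO ≈ 1.64 mg/L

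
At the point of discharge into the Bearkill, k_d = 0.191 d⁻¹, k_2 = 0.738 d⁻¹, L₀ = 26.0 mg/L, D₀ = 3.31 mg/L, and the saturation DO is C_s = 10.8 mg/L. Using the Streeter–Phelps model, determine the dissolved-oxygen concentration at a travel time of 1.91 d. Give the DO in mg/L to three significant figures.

k_d L₀/(k_2−k_d) = 0.191×26.0/(0.738−0.191) = 4.966/0.5470 = 9.079 mg/L.
e^(−k_d t) = e^(−0.191×1.910) = 0.6943; e^(−k_2 t) = e^(−0.738×1.910) = 0.2442.
D = 9.079 × (0.6943 − 0.2442) + 3.31 × 0.2442 = 4.086 + 0.8085 = 4.895 mg/L.
DO = C_s − D = 10.8 − 4.895 = 5.905 mg/L.

DO ≈ 5.91 mg/L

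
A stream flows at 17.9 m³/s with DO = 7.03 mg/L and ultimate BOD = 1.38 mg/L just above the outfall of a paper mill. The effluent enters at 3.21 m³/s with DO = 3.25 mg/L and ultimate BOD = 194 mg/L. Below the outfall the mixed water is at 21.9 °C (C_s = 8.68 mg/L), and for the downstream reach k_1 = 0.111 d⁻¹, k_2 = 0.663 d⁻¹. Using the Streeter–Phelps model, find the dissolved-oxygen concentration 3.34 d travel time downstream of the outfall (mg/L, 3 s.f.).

Mixed DO = (17.9×7.03 + 3.21×3.25)/(17.9+3.21) = 136.3/21.11 = 6.455 mg/L.
Mixed L₀ = (17.9×1.38 + 3.21×194)/(21.11) = 647.4/21.11 = 30.67 mg/L.
Initial deficit D₀ = C_s − DO₀ = 8.68 − 6.455 = 2.225 mg/L.
D(3.34) = [0.111×30.67/(0.663−0.111)](e^(−0.111×3.34) − e^(−0.663×3.34)) + 2.225 e^(−0.663×3.34)
= 6.167 × (0.6902 − 0.1092) + 2.225 × 0.1092 = 3.826 mg/L.
DO = 8.68 − 3.826 = 4.854 mg/L.

DO ≈ 4.85 mg/L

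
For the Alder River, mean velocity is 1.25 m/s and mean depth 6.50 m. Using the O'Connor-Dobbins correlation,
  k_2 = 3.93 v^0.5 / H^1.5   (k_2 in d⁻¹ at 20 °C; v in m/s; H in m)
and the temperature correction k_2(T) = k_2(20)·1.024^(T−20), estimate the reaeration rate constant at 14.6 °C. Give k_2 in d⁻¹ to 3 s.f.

k_2 ≈ 0.233 d⁻¹

k_2(20) = 3.93 × 1.25^0.5 / 6.50^1.5 = 3.93 × 1.118 / 16.57 = 0.2651 d⁻¹.
k_2(14.6) = 0.2651 × 1.024^(14.6−20) = 0.2651 × 0.8798 = 0.2333 d⁻¹.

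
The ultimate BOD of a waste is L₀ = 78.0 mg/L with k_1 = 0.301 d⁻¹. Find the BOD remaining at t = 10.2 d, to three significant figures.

L_t = L₀ e^(−k_1 t) = 78.0 × e^(−0.301×10.2) = 78.0 × 0.04641 = 3.620 mg/L.

L ≈ 3.62 mg/L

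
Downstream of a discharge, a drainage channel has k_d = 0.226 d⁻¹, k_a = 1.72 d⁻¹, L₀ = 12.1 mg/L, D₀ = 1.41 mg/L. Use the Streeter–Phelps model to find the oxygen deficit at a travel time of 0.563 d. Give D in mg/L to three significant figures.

D ≈ 1.45 mg/L

k_d L₀/(k_a−k_d) = 0.226×12.1/(1.72−0.226) = 2.735/1.494 = 1.830 mg/L.
e^(−k_d t) = e^(−0.226×0.5630) = 0.8805; e^(−k_a t) = e^(−1.72×0.5630) = 0.3797.
D = 1.830 × (0.8805 − 0.3797) + 1.41 × 0.3797 = 0.9167 + 0.5354 = 1.452 mg/L.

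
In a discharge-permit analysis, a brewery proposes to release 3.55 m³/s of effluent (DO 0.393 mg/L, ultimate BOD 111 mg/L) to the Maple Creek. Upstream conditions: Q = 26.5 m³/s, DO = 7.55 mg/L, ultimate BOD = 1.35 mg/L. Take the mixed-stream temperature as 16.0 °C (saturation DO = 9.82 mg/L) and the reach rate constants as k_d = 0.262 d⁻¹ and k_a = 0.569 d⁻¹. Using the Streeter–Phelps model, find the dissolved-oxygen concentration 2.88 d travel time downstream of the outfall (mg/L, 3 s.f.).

DO ≈ 5.85 mg/L

Mixed DO = (26.5×7.55 + 3.55×0.393)/(26.5+3.55) = 201.5/30.05 = 6.704 mg/L.
Mixed L₀ = (26.5×1.35 + 3.55×111)/(30.05) = 429.8/30.05 = 14.30 mg/L.
Initial deficit D₀ = C_s − DO₀ = 9.82 − 6.704 = 3.116 mg/L.
D(2.88) = [0.262×14.30/(0.569−0.262)](e^(−0.262×2.88) − e^(−0.569×2.88)) + 3.116 e^(−0.569×2.88)
= 12.21 × (0.4702 − 0.1942) + 3.116 × 0.1942 = 3.974 mg/L.
DO = 9.82 − 3.974 = 5.846 mg/L.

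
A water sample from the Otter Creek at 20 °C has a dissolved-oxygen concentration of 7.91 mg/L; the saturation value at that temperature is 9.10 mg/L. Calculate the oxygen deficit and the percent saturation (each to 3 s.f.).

D ≈ 1.19 mg/L; 86.9 % saturation

D = C_s − C = 9.10 − 7.91 = 1.19 mg/L.
% saturation = 7.91/9.10 × 100 = 86.9 %.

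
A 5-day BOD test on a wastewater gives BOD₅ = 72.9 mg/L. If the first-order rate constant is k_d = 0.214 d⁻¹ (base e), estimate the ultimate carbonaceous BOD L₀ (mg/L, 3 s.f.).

L₀ ≈ 111 mg/L

BOD₅ = L₀(1 − e^(−5k_d)) ⇒ L₀ = BOD₅ / (1 − e^(−5×0.214))
= 72.9 / (1 − 0.3430) = 72.9 / 0.6570 = 111.0 mg/L.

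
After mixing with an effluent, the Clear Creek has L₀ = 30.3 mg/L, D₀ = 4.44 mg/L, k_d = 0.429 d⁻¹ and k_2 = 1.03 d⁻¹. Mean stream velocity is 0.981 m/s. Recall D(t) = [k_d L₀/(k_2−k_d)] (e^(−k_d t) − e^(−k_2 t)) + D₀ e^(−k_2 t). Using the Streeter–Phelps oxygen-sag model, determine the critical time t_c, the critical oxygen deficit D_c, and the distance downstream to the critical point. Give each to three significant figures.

t_c ≈ 1.08 d; D_c ≈ 7.96 mg/L; x_c ≈ 91.1 km

t_c = [1/(k_2−k_d)] ln[(k_2/k_d)(1 − D₀(k_2−k_d)/(k_d L₀))]
= [1/(1.03−0.429)] ln[(1.03/0.429)(1 − 4.44×0.6010/(0.429×30.3))]
= (1/0.6010) ln[2.401 × 0.7947] = 1.664 × ln(1.908) = 1.664 × 0.6461 = 1.075 d.
L(t_c) = L₀ e^(−k_d t_c) = 30.3 × 0.6305 = 19.11 mg/L, and at the critical point k_2 D_c = k_d L, so D_c = (0.429/1.03) × 19.11 = 7.957 mg/L.
x_c = v t_c = 0.981 m/s × 1.075 d × 86400 s/d = 91120 m ≈ 91.1 km.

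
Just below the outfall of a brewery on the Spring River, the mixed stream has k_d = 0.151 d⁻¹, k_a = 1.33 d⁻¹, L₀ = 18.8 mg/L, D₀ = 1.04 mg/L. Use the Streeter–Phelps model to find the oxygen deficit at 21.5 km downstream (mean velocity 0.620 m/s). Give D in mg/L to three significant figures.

Travel time t = x/v = 21.5 km / (0.620 m/s) = 21500 m / 0.620 m/s = 34680 s = 0.4014 d.
k_d L₀/(k_a−k_d) = 0.151×18.8/(1.33−0.151) = 2.839/1.179 = 2.408 mg/L.
e^(−k_d t) = e^(−0.151×0.4014) = 0.9412; e^(−k_a t) = e^(−1.33×0.4014) = 0.5864.
D = 2.408 × (0.9412 − 0.5864) + 1.04 × 0.5864 = 0.8544 + 0.6098 = 1.464 mg/L.

D ≈ 1.46 mg/L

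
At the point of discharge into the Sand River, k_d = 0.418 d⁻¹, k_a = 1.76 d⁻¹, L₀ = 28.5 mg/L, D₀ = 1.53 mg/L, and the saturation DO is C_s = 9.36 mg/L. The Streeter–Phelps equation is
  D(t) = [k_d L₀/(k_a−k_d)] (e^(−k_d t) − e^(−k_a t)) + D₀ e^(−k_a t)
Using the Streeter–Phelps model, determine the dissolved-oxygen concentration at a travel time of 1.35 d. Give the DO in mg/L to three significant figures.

DO ≈ 4.99 mg/L

k_d L₀/(k_a−k_d) = 0.418×28.5/(1.76−0.418) = 11.91/1.342 = 8.877 mg/L.
e^(−k_d t) = e^(−0.418×1.350) = 0.5688; e^(−k_a t) = e^(−1.76×1.350) = 0.09292.
D = 8.877 × (0.5688 − 0.09292) + 1.53 × 0.09292 = 4.224 + 0.1422 = 4.366 mg/L.
DO = C_s − D = 9.36 − 4.366 = 4.994 mg/L.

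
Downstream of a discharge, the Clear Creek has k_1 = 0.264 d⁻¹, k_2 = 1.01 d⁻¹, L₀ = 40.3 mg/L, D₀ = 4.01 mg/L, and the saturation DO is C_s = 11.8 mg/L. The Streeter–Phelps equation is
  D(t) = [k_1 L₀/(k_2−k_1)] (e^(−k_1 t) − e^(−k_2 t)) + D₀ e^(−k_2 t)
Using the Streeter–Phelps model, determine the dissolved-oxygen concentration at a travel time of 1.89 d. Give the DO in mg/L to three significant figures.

k_1 L₀/(k_2−k_1) = 0.264×40.3/(1.01−0.264) = 10.64/0.7460 = 14.26 mg/L.
e^(−k_1 t) = e^(−0.264×1.890) = 0.6072; e^(−k_2 t) = e^(−1.01×1.890) = 0.1482.
D = 14.26 × (0.6072 − 0.1482) + 4.01 × 0.1482 = 6.545 + 0.5945 = 7.139 mg/L.
DO = C_s − D = 11.8 − 7.139 = 4.661 mg/L.

DO ≈ 4.66 mg/L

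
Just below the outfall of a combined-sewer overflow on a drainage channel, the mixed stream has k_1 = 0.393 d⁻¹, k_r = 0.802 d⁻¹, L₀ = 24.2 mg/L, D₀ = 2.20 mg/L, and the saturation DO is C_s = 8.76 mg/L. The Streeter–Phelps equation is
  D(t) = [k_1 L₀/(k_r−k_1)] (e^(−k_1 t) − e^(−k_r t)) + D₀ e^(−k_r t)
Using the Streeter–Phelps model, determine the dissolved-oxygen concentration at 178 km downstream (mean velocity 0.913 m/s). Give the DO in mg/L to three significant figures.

Travel time t = x/v = 178 km / (0.913 m/s) = 178000 m / 0.913 m/s = 195000 s = 2.257 d.
k_1 L₀/(k_r−k_1) = 0.393×24.2/(0.802−0.393) = 9.511/0.4090 = 23.25 mg/L.
e^(−k_1 t) = e^(−0.393×2.257) = 0.4120; e^(−k_r t) = e^(−0.802×2.257) = 0.1637.
D = 23.25 × (0.4120 − 0.1637) + 2.20 × 0.1637 = 5.773 + 0.3601 = 6.133 mg/L.
DO = C_s − D = 8.76 − 6.133 = 2.627 mg/L.

DO ≈ 2.63 mg/L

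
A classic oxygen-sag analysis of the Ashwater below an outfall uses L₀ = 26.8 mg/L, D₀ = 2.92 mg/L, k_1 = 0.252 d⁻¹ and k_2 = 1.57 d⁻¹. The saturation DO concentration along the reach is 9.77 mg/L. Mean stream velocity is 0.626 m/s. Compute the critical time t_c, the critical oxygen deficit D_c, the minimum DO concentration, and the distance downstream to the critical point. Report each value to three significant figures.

t_c ≈ 0.748 d; D_c ≈ 3.56 mg/L; min DO ≈ 6.21 mg/L; x_c ≈ 40.5 km

With k_2/k_1 = 6.230 and 1 − D₀(k_2−k_1)/(k_1 L₀) = 0.4301,
t_c = ln(6.230 × 0.4301) / (1.57 − 0.252) = ln(2.680) / 1.318 = 0.9858/1.318 = 0.7479 d.
L(t_c) = L₀ e^(−k_1 t_c) = 26.8 × 0.8282 = 22.20 mg/L, and at the critical point k_2 D_c = k_1 L, so D_c = (0.252/1.57) × 22.20 = 3.563 mg/L.
Minimum DO = C_s − D_c = 9.77 − 3.563 = 6.207 mg/L.
x_c = v t_c = 0.626 m/s × 0.7479 d × 86400 s/d = 40450 m ≈ 40.5 km.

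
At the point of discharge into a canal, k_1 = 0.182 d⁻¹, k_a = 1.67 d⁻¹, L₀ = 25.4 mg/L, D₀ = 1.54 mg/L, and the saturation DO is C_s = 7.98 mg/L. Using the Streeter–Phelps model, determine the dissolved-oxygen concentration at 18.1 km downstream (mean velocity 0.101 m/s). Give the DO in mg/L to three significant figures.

Travel time t = x/v = 18.1 km / (0.101 m/s) = 18100 m / 0.101 m/s = 179200 s = 2.074 d.
k_1 L₀/(k_a−k_1) = 0.182×25.4/(1.67−0.182) = 4.623/1.488 = 3.107 mg/L.
e^(−k_1 t) = e^(−0.182×2.074) = 0.6856; e^(−k_a t) = e^(−1.67×2.074) = 0.03131.
D = 3.107 × (0.6856 − 0.03131) + 1.54 × 0.03131 = 2.033 + 0.04822 = 2.081 mg/L.
DO = C_s − D = 7.98 − 2.081 = 5.899 mg/L.

DO ≈ 5.90 mg/L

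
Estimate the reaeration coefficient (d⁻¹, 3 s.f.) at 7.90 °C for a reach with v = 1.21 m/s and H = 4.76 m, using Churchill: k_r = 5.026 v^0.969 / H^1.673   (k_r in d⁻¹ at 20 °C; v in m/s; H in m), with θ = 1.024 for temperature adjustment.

k_r(20) = 5.026 × 1.21^0.969 / 4.76^1.673 = 5.026 × 1.203 / 13.60 = 0.4444 d⁻¹.
k_r(7.90) = 0.4444 × 1.024^(7.90−20) = 0.4444 × 0.7505 = 0.3336 d⁻¹.

k_r ≈ 0.334 d⁻¹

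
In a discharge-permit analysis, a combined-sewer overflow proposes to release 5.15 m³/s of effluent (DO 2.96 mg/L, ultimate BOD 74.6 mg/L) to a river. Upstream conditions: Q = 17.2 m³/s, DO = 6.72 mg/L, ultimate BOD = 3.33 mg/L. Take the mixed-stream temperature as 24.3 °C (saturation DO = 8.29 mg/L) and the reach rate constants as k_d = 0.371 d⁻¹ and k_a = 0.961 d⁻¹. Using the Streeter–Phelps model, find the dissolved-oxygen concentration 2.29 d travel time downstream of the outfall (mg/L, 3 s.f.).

DO ≈ 4.08 mg/L

Mixed DO = (17.2×6.72 + 5.15×2.96)/(17.2+5.15) = 130.8/22.35 = 5.854 mg/L.
Mixed L₀ = (17.2×3.33 + 5.15×74.6)/(22.35) = 441.5/22.35 = 19.75 mg/L.
Initial deficit D₀ = C_s − DO₀ = 8.29 − 5.854 = 2.436 mg/L.
D(2.29) = [0.371×19.75/(0.961−0.371)](e^(−0.371×2.29) − e^(−0.961×2.29)) + 2.436 e^(−0.961×2.29)
= 12.42 × (0.4276 − 0.1107) + 2.436 × 0.1107 = 4.205 mg/L.
DO = 8.29 − 4.205 = 4.085 mg/L.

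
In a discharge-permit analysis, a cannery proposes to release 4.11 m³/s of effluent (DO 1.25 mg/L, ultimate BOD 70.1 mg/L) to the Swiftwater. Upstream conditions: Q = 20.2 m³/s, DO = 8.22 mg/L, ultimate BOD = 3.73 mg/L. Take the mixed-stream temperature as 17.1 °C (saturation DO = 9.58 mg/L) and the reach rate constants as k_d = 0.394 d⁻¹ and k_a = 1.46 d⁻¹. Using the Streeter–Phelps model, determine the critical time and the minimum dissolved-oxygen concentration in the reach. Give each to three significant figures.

t_c ≈ 0.652 d; minimum DO ≈ 6.46 mg/L

Mixed DO = (20.2×8.22 + 4.11×1.25)/(20.2+4.11) = 171.2/24.31 = 7.042 mg/L.
Mixed L₀ = (20.2×3.73 + 4.11×70.1)/(24.31) = 363.5/24.31 = 14.95 mg/L.
Initial deficit D₀ = C_s − DO₀ = 9.58 − 7.042 = 2.538 mg/L.
t_c = (1/1.066) ln[(1.46/0.394)(1 − 2.538×1.066/(0.394×14.95))] = 0.9381 × ln(2.003) = 0.6518 d.
D_c = (0.394/1.46) × 14.95 × e^(−0.394×0.6518) = 0.2699 × 14.95 × 0.7735 = 3.121 mg/L.
Minimum DO = 9.58 − 3.121 = 6.459 mg/L.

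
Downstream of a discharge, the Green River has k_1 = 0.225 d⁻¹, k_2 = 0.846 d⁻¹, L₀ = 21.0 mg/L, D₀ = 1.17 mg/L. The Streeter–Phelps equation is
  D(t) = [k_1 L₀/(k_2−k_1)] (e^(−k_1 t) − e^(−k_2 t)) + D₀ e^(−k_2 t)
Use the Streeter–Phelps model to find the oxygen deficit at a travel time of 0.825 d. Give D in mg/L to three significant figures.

k_1 L₀/(k_2−k_1) = 0.225×21.0/(0.846−0.225) = 4.725/0.6210 = 7.609 mg/L.
e^(−k_1 t) = e^(−0.225×0.8250) = 0.8306; e^(−k_2 t) = e^(−0.846×0.8250) = 0.4976.
D = 7.609 × (0.8306 − 0.4976) + 1.17 × 0.4976 = 2.534 + 0.5822 = 3.116 mg/L.

D ≈ 3.12 mg/L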